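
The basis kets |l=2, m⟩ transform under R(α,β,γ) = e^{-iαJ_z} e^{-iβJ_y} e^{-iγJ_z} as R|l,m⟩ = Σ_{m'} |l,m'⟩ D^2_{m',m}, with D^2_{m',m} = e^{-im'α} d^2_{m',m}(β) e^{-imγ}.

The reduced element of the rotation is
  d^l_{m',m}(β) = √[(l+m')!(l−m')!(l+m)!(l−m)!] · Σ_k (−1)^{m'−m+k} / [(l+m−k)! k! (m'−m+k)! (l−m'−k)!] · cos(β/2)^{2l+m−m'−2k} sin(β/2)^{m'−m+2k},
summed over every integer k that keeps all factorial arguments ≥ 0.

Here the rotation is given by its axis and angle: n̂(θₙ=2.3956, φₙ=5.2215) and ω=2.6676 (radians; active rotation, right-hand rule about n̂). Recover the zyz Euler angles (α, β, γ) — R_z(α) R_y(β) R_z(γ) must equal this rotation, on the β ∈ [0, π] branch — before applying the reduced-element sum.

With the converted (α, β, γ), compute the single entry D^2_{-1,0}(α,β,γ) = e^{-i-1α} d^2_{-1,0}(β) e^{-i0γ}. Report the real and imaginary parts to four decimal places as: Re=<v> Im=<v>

Re=-0.1157 Im=0.1065

Axis–angle → zyz. n̂ = (sinθₙcosφₙ, sinθₙsinφₙ, cosθₙ) = (+0.330800, -0.592627, -0.734415), ω = 2.6676.
R = I cosω + sinω [n̂]ₓ + (1−cosω) n̂n̂ᵀ gives
  R = [-0.682960, -0.035251, -0.729605; -0.705687, -0.226059, +0.671494; -0.188604, +0.973476, +0.129513]
β = atan2(√(R₁₃²+R₂₃²), R₃₃) = 1.440918; α = atan2(R₂₃, R₁₃) mod 2π = 2.397646; γ = atan2(R₃₂, −R₃₁) mod 2π = 1.379424
D^2_{-1,0}(2.3976,1.4409,1.3794) = e^{-i·-1·2.3976}·d^2_{-1,0}(1.4409)·e^{-i·0·1.3794}. Compute d first:
Half-angle: c=0.751503, s=0.659730. N=√(1·6·2·2)=4.898979
The bounds max(0,m−m')=1 and min(l+m,l−m')=2 give 2 terms
  k=1: (−1)^0·4.8990/(2)·0.7515^3·0.6597^1 = +0.685857
  k=2: (−1)^1·4.8990/(2)·0.7515^1·0.6597^3 = -0.528573
d^2_{-1,0}(1.4409) = +0.685857 -0.528573 = +0.157285
Attach z-rotation phases: D = e^{-i(-1)(2.3976)}·(+0.157285)·e^{-i(0)(1.3794)} = -0.115730+0.106513i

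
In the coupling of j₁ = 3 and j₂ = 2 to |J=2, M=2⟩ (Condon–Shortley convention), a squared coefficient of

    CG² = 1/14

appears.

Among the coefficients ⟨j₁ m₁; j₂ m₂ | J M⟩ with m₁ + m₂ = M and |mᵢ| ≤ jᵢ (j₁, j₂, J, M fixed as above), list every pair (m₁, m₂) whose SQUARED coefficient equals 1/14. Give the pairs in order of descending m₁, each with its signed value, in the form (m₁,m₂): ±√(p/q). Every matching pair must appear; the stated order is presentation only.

Admissible pairs with m₁+m₂ = M = 2: (0,2), (1,1), (2,0), (3,-1)
  (m₁,m₂)=(3,-1): CG² = 5/14, CG = +√(5/14)
  (m₁,m₂)=(2,0): CG² = 5/14, CG = −√(5/14)
  (m₁,m₂)=(1,1): CG² = 3/14, CG = +√(3/14)
  (m₁,m₂)=(0,2): CG² = 1/14, CG = −√(1/14)   ← matches the target
Pairs with CG² = 1/14: (0,2): −√(1/14)

(0,2): −√(1/14)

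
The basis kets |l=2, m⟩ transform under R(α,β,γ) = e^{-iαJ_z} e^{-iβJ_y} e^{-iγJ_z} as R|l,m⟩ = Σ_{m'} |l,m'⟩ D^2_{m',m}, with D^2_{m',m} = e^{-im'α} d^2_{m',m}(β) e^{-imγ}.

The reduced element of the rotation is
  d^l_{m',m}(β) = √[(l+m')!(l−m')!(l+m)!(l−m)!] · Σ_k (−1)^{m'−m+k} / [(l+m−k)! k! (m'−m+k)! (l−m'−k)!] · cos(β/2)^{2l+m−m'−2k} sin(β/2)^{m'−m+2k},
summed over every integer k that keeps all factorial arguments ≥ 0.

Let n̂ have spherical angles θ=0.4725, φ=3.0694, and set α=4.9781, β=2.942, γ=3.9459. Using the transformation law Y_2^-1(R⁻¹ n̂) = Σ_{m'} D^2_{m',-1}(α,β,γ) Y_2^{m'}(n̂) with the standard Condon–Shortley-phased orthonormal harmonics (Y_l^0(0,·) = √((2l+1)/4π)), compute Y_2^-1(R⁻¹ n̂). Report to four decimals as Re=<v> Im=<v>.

Need the full column D^2_{m',-1} for m'=−2..2 at α=4.9781, β=2.9420, γ=3.9459.
cos(β/2)=0.099631, sin(β/2)=0.995024
d^2_{-2,-1}: single k=1 term ⇒ +0.001968;  D = +0.000458+0.001914i
d^2_{-1,-1}: k∈[0..1] ⇒ +0.000099 -0.029483 = -0.029385;  D = +0.025777-0.014108i
d^2_{0,-1}: k∈[0..1] ⇒ -0.002410 +0.240420 = +0.238009;  D = -0.165086-0.171450i
d^2_{1,-1}: k∈[0..1] ⇒ +0.029483 -0.980246 = -0.950763;  D = -0.487676+0.816163i
d^2_{2,-1}: single k=0 term ⇒ -0.196302;  D = -0.189038-0.052906i
Y_2^{m'}(θ=0.4725,φ=3.0694) and Σ D·Y over m':
  (+0.0005+0.0019i)·(+0.0792+0.0115i)  (+0.0258-0.0141i)·(-0.3123-0.0226i)  (-0.1651-0.1715i)·(+0.4348+0.0000i)  (-0.4877+0.8162i)·(+0.3123-0.0226i)  (-0.1890-0.0529i)·(+0.0792-0.0115i)
Y_2^-1(R⁻¹ n̂) = -0.229560+0.193287i

Re=-0.2296 Im=0.1933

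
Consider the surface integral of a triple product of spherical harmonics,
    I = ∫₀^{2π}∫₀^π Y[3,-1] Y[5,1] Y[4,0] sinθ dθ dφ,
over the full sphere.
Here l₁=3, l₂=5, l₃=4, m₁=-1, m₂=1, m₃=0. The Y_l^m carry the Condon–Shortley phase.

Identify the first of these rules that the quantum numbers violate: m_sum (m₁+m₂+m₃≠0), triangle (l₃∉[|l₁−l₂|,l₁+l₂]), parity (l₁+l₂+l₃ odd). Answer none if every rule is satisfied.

none

azimuthal sum: -1 + 1 + 0 = 0  ✓
2 ≤ 4 ≤ 8 (triangle on l)  ✓
L = 3 + 5 + 4 = 12 (even)  ✓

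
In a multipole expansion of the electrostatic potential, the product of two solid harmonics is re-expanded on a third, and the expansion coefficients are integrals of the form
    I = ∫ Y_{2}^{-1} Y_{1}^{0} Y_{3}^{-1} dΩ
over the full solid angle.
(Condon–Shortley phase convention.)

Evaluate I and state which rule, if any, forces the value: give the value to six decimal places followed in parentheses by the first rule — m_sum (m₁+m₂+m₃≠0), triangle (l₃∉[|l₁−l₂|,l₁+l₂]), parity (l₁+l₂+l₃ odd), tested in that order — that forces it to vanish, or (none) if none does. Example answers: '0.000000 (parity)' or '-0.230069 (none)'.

m-sum = -1 + 0 − 1 = -2 ≠ 0 ⇒ I = 0

0.000000 (m_sum)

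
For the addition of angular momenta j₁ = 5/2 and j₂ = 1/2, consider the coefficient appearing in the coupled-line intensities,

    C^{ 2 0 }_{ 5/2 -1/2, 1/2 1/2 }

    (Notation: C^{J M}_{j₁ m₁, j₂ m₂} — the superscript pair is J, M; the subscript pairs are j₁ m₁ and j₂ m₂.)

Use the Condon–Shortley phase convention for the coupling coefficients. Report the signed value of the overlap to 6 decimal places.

-0.707107

j₁+j₂−J=1  J+j₁−j₂=4  J−j₁+j₂=0  j₁+j₂+J+1=6
(j₁±m₁, j₂±m₂, J±M) = (2,3,1,0,2,2)
P² = 8
sum k=1..1:
  [1] −1/4 = -1/4
S = -1/4
C² = P²·S² = 1/2 ; C = -0.707107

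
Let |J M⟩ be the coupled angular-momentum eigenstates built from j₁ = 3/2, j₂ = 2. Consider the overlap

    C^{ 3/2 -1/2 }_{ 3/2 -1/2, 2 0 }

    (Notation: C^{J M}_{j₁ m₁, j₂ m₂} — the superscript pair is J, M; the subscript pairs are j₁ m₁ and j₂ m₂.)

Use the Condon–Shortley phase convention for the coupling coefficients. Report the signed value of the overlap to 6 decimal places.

√[4·2!1!2!/6! · 1!2!2!2!1!2!] = √(16/45)
  +(−1)^1/∏(1,1,1,1,0,1)! = -1  (running -1)
  +(−1)^2/∏(2,0,0,0,1,2)! = 1/4  (running -3/4)
⟨..|..⟩ = √(16/45)·(-3/4) = -0.447214

-0.447214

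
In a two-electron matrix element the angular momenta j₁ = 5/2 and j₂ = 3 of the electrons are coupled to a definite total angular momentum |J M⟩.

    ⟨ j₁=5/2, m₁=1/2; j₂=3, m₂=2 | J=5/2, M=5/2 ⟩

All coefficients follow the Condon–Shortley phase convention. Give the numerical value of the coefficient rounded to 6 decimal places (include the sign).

+√(5/14) ≈ +0.597614

triangle: 3!·2!·3!/9! = 72/362880
(j±m)!: 3!·2!·5!·1!·5!·0! = 172800
prefactor² = (2J+1)·Δ·N² = 1440/7
  k=2: +1/(2!·1!·0!·3!·2!·0!) = 1/24
Σ = 1/24  ⇒  CG² = 1440/7·(1/24)² = 5/14
CG = +√(5/14) = +0.597614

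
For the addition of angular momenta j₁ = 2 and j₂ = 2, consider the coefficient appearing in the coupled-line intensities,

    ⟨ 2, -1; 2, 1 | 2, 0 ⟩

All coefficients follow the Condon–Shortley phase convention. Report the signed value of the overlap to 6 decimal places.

j₁+j₂−J=2  J+j₁−j₂=2  J−j₁+j₂=2  j₁+j₂+J+1=7
(j₁±m₁, j₂±m₂, J±M) = (1,3,3,1,2,2)
P² = 8/7
sum k=1..2:
  [1] −1/4 = -1/4
  [2] +1/2 = 1/2
S = 1/4
C² = P²·S² = 1/14 ; C = +0.267261

+√(1/14) ≈ +0.267261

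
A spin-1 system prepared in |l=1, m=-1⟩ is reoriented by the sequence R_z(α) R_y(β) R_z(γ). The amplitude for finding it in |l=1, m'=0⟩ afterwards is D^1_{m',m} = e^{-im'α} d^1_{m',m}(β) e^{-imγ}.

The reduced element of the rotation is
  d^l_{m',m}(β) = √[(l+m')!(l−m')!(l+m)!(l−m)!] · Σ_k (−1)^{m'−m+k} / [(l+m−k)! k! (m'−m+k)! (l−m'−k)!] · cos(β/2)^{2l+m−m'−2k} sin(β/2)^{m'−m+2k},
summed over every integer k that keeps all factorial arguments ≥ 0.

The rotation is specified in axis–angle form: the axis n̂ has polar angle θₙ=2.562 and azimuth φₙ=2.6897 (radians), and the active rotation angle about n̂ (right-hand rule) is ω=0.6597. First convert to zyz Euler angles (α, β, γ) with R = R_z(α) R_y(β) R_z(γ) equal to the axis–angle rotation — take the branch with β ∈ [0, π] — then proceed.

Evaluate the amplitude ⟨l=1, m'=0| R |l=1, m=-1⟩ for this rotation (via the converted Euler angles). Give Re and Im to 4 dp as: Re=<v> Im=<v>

Axis–angle → zyz. n̂ = (sinθₙcosφₙ, sinθₙsinφₙ, cosθₙ) = (-0.492708, +0.239156, -0.836686), ω = 0.6597.
R = I cosω + sinω [n̂]ₓ + (1−cosω) n̂n̂ᵀ gives
  R = [+0.841113, +0.488063, +0.233072; -0.537512, +0.802177, +0.259985; -0.060076, -0.343956, +0.937062]
β = atan2(√(R₁₃²+R₂₃²), R₃₃) = 0.356678; α = atan2(R₂₃, R₁₃) mod 2π = 0.839928; γ = atan2(R₃₂, −R₃₁) mod 2π = 4.885306
Split into d^1_{0,-1}(β=0.3567) × two z-phases.
Half-angle: c=0.984140, s=0.177395. N=√(1·1·1·2)=1.414214
k: max(0,(-1)−(0))=0 … min(1+(-1),1−(0))=0
  k=0: (−1)^1·1.4142/(1)·0.9841^1·0.1774^1 = -0.246896
d^1_{0,-1}(0.3567) = -0.246896
Phases: e^{-i·(0)·0.8399}=+1.000000+0.000000i, e^{-i·(-1)·4.8853}=+0.172057-0.985087i ⇒ D=-0.042480+0.243214i

Re=-0.0425 Im=0.2432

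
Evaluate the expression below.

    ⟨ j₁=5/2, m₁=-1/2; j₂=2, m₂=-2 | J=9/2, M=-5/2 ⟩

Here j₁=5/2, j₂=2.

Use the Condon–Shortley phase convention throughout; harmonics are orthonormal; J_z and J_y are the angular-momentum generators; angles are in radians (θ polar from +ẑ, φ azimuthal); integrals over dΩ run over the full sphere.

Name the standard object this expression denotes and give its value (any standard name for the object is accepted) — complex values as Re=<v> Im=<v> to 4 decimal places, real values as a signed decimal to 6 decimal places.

This is a Clebsch–Gordan (vector-coupling) coefficient.
√[10·0!5!4!/10! · 2!3!0!4!2!7!] = √(23040)
  +(−1)^0/∏(0,0,3,0,2,4)! = 1/288  (running 1/288)
⟨..|..⟩ = √(23040)·(1/288) = +0.527046

Clebsch–Gordan coefficient, +√(5/18) ≈ +0.527046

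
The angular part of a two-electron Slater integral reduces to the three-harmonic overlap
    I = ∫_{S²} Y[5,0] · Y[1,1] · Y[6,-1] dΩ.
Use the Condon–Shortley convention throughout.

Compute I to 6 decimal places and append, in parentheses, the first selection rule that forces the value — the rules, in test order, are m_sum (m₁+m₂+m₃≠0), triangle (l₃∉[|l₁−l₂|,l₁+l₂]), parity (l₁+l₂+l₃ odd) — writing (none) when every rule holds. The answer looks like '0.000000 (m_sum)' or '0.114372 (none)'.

-0.187239 (none)

m-sum 0 ✓  L=12 even ✓  4≤6≤6 ✓
Π(2lᵢ+1) = 11×3×13 = 429
triangle coeff Δ(5,1,6) = 1/858
Σ_t [0,0]: t=0:+1/14400 = 1/14400
(3j)²=6/143 [(5 1 6; 0 0 0)], sign=+1
Σ_t [0,0]: t=0:+1/28800 = 1/28800
(3j)²=7/286 [(5 1 6; 0 1 -1)], sign=-1
⇒ 4πI² = 63/143
I = (-1)√(63/143/(4π)) = -0.18723944
No selection rule forces the value: the integral is nonzero (none).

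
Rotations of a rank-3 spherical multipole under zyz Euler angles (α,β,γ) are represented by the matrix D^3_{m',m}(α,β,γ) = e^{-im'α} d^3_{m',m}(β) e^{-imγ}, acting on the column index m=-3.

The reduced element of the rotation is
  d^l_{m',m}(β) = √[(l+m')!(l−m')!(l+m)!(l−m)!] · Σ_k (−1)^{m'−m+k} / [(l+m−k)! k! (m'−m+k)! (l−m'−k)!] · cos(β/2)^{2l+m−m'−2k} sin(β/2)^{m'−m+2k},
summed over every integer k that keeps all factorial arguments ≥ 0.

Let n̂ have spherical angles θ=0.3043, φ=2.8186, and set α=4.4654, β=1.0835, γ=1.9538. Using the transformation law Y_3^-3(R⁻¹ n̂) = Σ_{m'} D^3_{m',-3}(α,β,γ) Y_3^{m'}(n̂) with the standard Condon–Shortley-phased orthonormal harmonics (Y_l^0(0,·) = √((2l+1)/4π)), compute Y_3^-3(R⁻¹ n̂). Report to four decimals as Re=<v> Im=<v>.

Need the full column D^3_{m',-3} for m'=−3..3 at α=4.4654, β=1.0835, γ=1.9538.
cos(β/2)=0.856808, sin(β/2)=0.515636
d^3_{-3,-3}: single k=0 term ⇒ +0.395640;  D = +0.363157+0.156996i
d^3_{-2,-3}: single k=0 term ⇒ -0.583224;  D = +0.355292-0.462513i
d^3_{-1,-3}: single k=0 term ⇒ +0.554965;  D = -0.344092-0.435416i
d^3_{0,-3}: single k=0 term ⇒ -0.385652;  D = -0.351853+0.157882i
d^3_{1,-3}: single k=0 term ⇒ +0.200995;  D = +0.034955+0.197933i
d^3_{2,-3}: single k=0 term ⇒ -0.076503;  D = +0.076303+0.005518i
d^3_{3,-3}: single k=0 term ⇒ +0.018796;  D = +0.005898-0.017846i
Y_3^{m'}(θ=0.3043,φ=2.8186) and Σ D·Y over m':
  (+0.3632+0.1570i)·(-0.0064-0.0093i)  (+0.3553-0.4625i)·(+0.0699+0.0527i)  (-0.3441-0.4354i)·(-0.3261-0.1091i)  (-0.3519+0.1579i)·(+0.5522+0.0000i)  (+0.0350+0.1979i)·(+0.3261-0.1091i)  (+0.0763+0.0055i)·(+0.0699-0.0527i)  (+0.0059-0.0178i)·(+0.0064-0.0093i)
Y_3^-3(R⁻¹ n̂) = -0.042782+0.305690i

Re=-0.0428 Im=0.3057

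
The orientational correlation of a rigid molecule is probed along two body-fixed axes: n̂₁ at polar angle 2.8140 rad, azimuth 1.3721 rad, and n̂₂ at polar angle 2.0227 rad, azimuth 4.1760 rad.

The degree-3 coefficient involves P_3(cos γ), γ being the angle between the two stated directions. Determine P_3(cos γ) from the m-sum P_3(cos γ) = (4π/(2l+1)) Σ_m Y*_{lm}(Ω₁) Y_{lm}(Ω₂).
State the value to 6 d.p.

-0.203599

Term-by-term m-sum for l=3 (normalisation 4π/7 = 1.795196):
  m=-3: Y*=-0.007803-0.011502i  Y=+0.303545+0.011653i  product -0.002235-0.003582i
  m=-2: Y*=+0.092375-0.038772i  Y=+0.172530+0.317307i  product +0.028240+0.022622i
  m=-1: Y*=+0.071480+0.354996i  Y=+0.006917-0.011635i  product +0.004625+0.001624i
  m=+0: Y*=-0.523755-0.000000i  Y=+0.333503+0.000000i  product -0.174674-0.000000i
  m=+1: Y*=-0.071480+0.354996i  Y=-0.006917-0.011635i  product +0.004625-0.001624i
  m=+2: Y*=+0.092375+0.038772i  Y=+0.172530-0.317307i  product +0.028240-0.022622i
  m=+3: Y*=+0.007803-0.011502i  Y=-0.303545+0.011653i  product -0.002235+0.003582i
Total Σ_m = -0.113413+0.000000i. Multiply by 1.795196: -0.203599+0.000000i. P_3(cos γ) = -0.203599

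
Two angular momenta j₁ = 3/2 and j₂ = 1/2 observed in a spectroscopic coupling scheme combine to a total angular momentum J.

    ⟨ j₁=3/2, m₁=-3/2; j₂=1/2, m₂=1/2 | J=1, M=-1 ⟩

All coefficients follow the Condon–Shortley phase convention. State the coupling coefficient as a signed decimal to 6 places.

j₁+j₂−J=1  J+j₁−j₂=2  J−j₁+j₂=0  j₁+j₂+J+1=4
(j₁±m₁, j₂±m₂, J±M) = (0,3,1,0,0,2)
P² = 3
sum k=1..1:
  [1] −1/2 = -1/2
S = -1/2
C² = P²·S² = 3/4 ; C = -0.866025

-0.866025  (= −√(3/4))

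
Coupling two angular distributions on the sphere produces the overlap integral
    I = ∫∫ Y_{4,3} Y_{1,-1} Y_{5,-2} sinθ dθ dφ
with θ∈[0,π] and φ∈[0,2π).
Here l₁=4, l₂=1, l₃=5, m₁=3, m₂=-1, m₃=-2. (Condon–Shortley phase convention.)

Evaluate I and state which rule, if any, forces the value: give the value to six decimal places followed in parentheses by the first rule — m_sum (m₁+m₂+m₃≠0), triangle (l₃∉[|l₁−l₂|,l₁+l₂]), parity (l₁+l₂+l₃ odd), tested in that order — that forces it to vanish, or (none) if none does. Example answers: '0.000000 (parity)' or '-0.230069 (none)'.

Rules hold: Σm=0, L=10 even, 3≤5≤5.
N = 9·3·11 = 297
Δ = 0!·8!·2!/11! = 1/495
Racah Σ t=0..0: t=0:+1/576 = 1/576
⇒ 3j(4 1 5; 0 0 0)² = 5/99, sgn -1
Racah Σ t=0..0: t=0:+1/10080 = 1/10080
⇒ 3j(4 1 5; 3 -1 -2)² = 1/165, sgn -1
4πI² = N·(3j₀)²·(3jₘ)² = 1/11
I = +1·√(0.0909091/4π) = 0.08505478
No selection rule forces the value: the integral is nonzero (none).

0.085055 (none)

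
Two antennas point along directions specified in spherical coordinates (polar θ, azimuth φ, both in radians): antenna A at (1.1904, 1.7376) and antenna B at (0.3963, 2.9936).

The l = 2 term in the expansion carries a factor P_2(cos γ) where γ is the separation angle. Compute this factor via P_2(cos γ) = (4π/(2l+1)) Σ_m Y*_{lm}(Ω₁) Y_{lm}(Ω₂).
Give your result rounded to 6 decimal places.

-0.191526

Addition theorem: P_2(cos γ) = (4π/5) Σ_m Y*_{lm}(Ω₁) Y_{lm}(Ω₂), m = −2…2:
  m=-2: (-0.314664-0.109050i) × (+0.055053+0.016788i) = -0.015492-0.011286i  (running Σ = -0.015492-0.011286i)
  m=-1: (-0.044220+0.262638i) × (-0.272090-0.040564i) = +0.022685-0.069667i  (running Σ = +0.007193-0.080953i)
  m=0: (-0.184957-0.000000i) × (+0.489801+0.000000i) = -0.090592-0.000000i  (running Σ = -0.083399-0.080953i)
  m=1: (+0.044220+0.262638i) × (+0.272090-0.040564i) = +0.022685+0.069667i  (running Σ = -0.060714-0.011286i)
  m=2: (-0.314664+0.109050i) × (+0.055053-0.016788i) = -0.015492+0.011286i  (running Σ = -0.076206-0.000000i)
Σ over m = -0.076206-0.000000i; ×(4π/5) → -0.191526-0.000000i. Real part: -0.191526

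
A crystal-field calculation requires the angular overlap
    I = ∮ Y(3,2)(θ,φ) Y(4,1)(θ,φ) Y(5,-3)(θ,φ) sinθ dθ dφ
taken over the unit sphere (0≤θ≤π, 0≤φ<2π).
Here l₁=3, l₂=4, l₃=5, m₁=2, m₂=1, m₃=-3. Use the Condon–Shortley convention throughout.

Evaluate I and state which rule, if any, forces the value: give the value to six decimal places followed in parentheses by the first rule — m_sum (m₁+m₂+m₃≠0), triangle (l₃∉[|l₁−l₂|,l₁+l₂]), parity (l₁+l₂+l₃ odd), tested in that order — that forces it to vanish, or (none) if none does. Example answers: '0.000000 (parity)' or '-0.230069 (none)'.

-0.035836 (none)

m-sum 0 ✓  L=12 even ✓  1≤5≤7 ✓
Π(2lᵢ+1) = 7×9×11 = 693
triangle coeff Δ(3,4,5) = 1/180180
Σ_t [0,2]: t=0:+1/576 t=1:−1/144 t=2:+1/576 = -1/288
(3j)²=20/1001 [(3 4 5; 0 0 0)], sign=+1
Σ_t [0,1]: t=0:+1/1440 t=1:−1/1152 = -1/5760
(3j)²=1/858 [(3 4 5; 2 1 -3)], sign=-1
⇒ 4πI² = 30/1859
I = (-1)√(30/1859/(4π)) = -0.03583571
No selection rule forces the value: the integral is nonzero (none).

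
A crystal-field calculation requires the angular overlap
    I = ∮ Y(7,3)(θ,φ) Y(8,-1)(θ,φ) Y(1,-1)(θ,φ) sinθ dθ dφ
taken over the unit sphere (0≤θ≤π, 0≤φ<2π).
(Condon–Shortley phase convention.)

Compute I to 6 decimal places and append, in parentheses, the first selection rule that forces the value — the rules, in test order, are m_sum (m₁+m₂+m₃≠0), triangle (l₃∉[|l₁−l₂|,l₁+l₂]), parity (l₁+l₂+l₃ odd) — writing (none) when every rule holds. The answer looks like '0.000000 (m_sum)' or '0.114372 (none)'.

3 − 1 − 1 = 1 ≠ 0: azimuthal integral kills it; I = 0

0.000000 (m_sum)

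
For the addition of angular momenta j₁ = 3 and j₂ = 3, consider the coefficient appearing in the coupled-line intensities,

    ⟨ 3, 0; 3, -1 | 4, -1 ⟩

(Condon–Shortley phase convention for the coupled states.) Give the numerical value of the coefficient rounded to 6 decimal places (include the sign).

−√(15/154) = -0.312094

triangle: 2!·4!·4!/11! = 1152/39916800
(j±m)!: 3!·3!·2!·4!·3!·5! = 1244160
prefactor² = (2J+1)·Δ·N² = 124416/385
  k=0: +1/(0!·2!·3!·2!·1!·2!) = 1/48
  k=1: −1/(1!·1!·2!·1!·2!·3!) = -1/24
  k=2: +1/(2!·0!·1!·0!·3!·4!) = 1/288
Σ = -5/288  ⇒  CG² = 124416/385·(-5/288)² = 15/154
CG = −√(15/154) = -0.312094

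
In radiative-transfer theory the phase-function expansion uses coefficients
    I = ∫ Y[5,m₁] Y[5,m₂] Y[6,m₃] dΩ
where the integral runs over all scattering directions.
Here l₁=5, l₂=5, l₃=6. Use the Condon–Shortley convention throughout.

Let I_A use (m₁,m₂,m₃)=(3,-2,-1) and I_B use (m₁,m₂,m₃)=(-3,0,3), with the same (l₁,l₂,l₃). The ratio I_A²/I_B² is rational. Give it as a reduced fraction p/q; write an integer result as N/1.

Same 5,5,6: normalisation and zero-m 3j drop out of the ratio.
A: Δ: 4! 6! 6! / 17! → 1/28588560; sum: t=0:+1/41472 t=1:−1/34560 t=2:+1/345600 = -1/518400; 3j²(5 5 6; 3 -2 -1) = Δ·Π!·Σ² = 7/36465  (sign +1)
B: Δ: 4! 6! 6! / 17! → 1/28588560; sum: t=2:+1/103680 t=3:−1/34560 t=4:+1/138240 = -1/82944; 3j²(5 5 6; -3 0 3) = Δ·Π!·Σ² = 125/9724  (sign +1)
I_A²/I_B² = (7/36465)/(125/9724) = 28/1875

28/1875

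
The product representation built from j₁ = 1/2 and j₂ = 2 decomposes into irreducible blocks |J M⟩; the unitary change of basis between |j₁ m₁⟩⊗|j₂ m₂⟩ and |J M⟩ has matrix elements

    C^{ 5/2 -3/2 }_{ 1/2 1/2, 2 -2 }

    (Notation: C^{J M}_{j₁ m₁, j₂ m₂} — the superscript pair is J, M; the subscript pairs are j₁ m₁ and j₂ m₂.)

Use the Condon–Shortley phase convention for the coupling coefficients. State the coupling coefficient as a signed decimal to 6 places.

+√(1/5) = +0.447214

triangle: 0!*1!*4!/6! = 24/720
(j±m)!: 1!*0!*0!*4!*1!*4! = 576
prefactor² = (2J+1)*Δ*N² = 576/5
  k=0: +1/(0!*0!*0!*0!*1!*4!) = 1/24
Σ = 1/24  ⇒  CG² = 576/5*(1/24)² = 1/5
CG = +√(1/5) = +0.447214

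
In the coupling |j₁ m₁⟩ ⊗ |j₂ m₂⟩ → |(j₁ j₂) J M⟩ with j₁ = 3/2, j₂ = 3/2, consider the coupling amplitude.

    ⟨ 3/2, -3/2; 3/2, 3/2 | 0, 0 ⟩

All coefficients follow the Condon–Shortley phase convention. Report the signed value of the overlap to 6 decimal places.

j₁+j₂−J=3  J+j₁−j₂=0  J−j₁+j₂=0  j₁+j₂+J+1=4
(j₁±m₁, j₂±m₂, J±M) = (0,3,3,0,0,0)
P² = 9
sum k=3..3:
  [3] −1/6 = -1/6
S = -1/6
C² = P²·S² = 1/4 ; C = -0.500000

-0.500000  (= −√(1/4))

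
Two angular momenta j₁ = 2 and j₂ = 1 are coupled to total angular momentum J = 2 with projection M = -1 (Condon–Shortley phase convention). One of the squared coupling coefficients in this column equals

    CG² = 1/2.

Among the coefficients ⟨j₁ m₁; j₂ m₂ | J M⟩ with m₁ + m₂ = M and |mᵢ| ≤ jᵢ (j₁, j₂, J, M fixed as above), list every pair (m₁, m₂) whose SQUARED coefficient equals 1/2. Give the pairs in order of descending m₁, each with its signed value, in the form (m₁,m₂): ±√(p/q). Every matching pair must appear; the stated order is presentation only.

Admissible pairs with m₁+m₂ = M = -1: (-2,1), (-1,0), (0,-1)
  (m₁,m₂)=(0,-1): CG² = 1/2, CG = +√(1/2)   ← matches the target
  (m₁,m₂)=(-1,0): CG² = 1/6, CG = −√(1/6)
  (m₁,m₂)=(-2,1): CG² = 1/3, CG = −√(1/3)
Pairs with CG² = 1/2: (0,-1): +√(1/2)

(0,-1): +√(1/2)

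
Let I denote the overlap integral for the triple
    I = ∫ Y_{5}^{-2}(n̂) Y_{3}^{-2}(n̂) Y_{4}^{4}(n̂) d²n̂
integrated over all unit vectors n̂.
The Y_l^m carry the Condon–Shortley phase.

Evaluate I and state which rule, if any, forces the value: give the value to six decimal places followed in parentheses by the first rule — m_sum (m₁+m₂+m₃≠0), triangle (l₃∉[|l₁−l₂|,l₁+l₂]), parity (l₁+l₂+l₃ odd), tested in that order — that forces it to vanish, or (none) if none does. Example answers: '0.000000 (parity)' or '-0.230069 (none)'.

m-sum 0 ✓  L=12 even ✓  2≤4≤8 ✓
Π(2lᵢ+1) = 11×7×9 = 693
triangle coeff Δ(5,3,4) = 1/180180
Σ_t [1,3]: t=1:−1/576 t=2:+1/144 t=3:−1/576 = 1/288
(3j)²=20/1001 [(5 3 4; 0 0 0)], sign=+1
Σ_t [1,1]: t=1:−1/8640 = -1/8640
(3j)²=14/1287 [(5 3 4; -2 -2 4)], sign=-1
⇒ 4πI² = 280/1859
I = (-1)√(280/1859/(4π)) = -0.10947990
No selection rule forces the value: the integral is nonzero (none).

-0.109480 (none)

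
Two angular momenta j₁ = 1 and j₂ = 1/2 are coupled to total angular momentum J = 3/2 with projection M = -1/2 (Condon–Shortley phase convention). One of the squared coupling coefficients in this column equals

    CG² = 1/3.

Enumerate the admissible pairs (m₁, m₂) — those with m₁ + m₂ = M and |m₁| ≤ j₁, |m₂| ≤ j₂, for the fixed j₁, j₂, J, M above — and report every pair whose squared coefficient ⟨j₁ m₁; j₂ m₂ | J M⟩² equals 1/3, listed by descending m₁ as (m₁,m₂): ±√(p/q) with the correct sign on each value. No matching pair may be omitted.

Admissible pairs with m₁+m₂ = M = -1/2: (-1,1/2), (0,-1/2)
  (m₁,m₂)=(0,-1/2): CG² = 2/3, CG = +√(2/3)
  (m₁,m₂)=(-1,1/2): CG² = 1/3, CG = +√(1/3)   ← matches the target
Pairs with CG² = 1/3: (-1,1/2): +√(1/3)

(-1,1/2): +√(1/3)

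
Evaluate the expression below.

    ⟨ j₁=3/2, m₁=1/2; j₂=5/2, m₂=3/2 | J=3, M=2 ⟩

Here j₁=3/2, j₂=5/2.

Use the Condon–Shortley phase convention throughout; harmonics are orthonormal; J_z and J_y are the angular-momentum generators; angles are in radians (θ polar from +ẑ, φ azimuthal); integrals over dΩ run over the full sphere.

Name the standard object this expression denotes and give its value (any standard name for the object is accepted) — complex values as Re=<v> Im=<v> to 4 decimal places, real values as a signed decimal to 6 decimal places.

This is a Clebsch–Gordan (vector-coupling) coefficient.
j₁+j₂−J=1  J+j₁−j₂=2  J−j₁+j₂=4  j₁+j₂+J+1=8
(j₁±m₁, j₂±m₂, J±M) = (2,1,4,1,5,1)
P² = 48
sum k=0..1:
  [0] +1/24 = 1/24
  [1] −1/12 = -1/12
S = -1/24
C² = P²·S² = 1/12 ; C = -0.288675

Clebsch–Gordan coefficient, −√(1/12) ≈ -0.288675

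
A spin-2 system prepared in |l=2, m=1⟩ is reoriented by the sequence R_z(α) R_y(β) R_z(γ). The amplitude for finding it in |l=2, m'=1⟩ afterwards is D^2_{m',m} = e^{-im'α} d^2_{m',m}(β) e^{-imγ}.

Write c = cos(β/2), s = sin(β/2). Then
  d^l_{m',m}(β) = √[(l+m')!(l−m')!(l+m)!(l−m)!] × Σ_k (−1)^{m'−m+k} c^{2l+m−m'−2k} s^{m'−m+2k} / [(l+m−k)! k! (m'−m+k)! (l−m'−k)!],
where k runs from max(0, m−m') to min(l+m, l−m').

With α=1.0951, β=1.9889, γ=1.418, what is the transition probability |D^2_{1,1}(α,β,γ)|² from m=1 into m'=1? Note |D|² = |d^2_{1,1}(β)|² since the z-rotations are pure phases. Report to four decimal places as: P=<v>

P=0.2896

D^2_{1,1}(1.0951,1.9889,1.4180) = e^{-i·1·1.0951}·d^2_{1,1}(1.9889)·e^{-i·1·1.4180}. Compute d first:
With c≡cos(β/2)=0.544964 and s≡sin(β/2)=0.838459, N=[6·1·6·1]^{1/2}=6.000000
k∈{0,1} keeps every argument non-negative
  k=0: (−1)^0·6.0000/(6)·0.5450^4·0.8385^0 = +0.088201
  k=1: (−1)^1·6.0000/(2)·0.5450^2·0.8385^2 = -0.626356
d^2_{1,1}(1.9889) = +0.088201 -0.626356 = -0.538155
|D^2_{1,1}|² = |d^2_{1,1}(β)|² = (-0.538155)² = 0.289611 (the z-rotation phases have unit modulus)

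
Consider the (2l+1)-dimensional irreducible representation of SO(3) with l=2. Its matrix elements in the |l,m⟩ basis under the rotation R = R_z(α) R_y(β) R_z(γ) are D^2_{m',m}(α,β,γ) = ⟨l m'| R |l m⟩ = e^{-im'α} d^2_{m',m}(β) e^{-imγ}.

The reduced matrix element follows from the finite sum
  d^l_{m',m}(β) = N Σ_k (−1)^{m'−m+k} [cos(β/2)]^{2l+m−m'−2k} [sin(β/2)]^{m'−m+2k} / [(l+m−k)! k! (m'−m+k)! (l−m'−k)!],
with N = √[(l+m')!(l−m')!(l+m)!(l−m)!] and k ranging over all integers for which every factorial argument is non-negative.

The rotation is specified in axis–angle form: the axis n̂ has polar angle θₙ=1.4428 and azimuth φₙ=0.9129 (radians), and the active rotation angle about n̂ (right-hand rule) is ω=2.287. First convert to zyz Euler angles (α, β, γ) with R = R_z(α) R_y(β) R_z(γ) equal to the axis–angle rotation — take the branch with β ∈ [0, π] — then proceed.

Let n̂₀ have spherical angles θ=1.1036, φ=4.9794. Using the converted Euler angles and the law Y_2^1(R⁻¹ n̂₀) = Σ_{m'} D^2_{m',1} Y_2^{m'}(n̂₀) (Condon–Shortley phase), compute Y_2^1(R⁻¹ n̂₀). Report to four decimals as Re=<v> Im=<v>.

Axis–angle → zyz. n̂ = (sinθₙcosφₙ, sinθₙsinφₙ, cosθₙ) = (+0.606452, +0.784807, +0.127647), ω = 2.2870.
R = I cosω + sinω [n̂]ₓ + (1−cosω) n̂n̂ᵀ gives
  R = [-0.047283, +0.692135, +0.720218; +0.884704, +0.363766, -0.291501; -0.463748, +0.623397, -0.629535]
β = atan2(√(R₁₃²+R₂₃²), R₃₃) = 2.251751; α = atan2(R₂₃, R₁₃) mod 2π = 5.898600; γ = atan2(R₃₂, −R₃₁) mod 2π = 0.931207
Need the full column D^2_{m',1} for m'=−2..2 at α=5.8986, β=2.2518, γ=0.9312.
cos(β/2)=0.430387, sin(β/2)=0.902645
d^2_{-2,1}: single k=3 term ⇒ +0.633052;  D = -0.081803-0.627744i
d^2_{-1,1}: k∈[2..3] ⇒ +0.452765 -0.663846 = -0.211081;  D = -0.053245+0.204256i
d^2_{0,1}: k∈[1..2] ⇒ +0.176266 -0.775327 = -0.599061;  D = -0.357559+0.480651i
d^2_{1,1}: k∈[0..1] ⇒ +0.034311 -0.452765 = -0.418453;  D = -0.357479+0.217514i
d^2_{2,1}: single k=0 term ⇒ -0.143921;  D = -0.142035+0.023218i
Y_2^{m'}(θ=1.1036,φ=4.9794) and Σ D·Y over m':
  (-0.0818-0.6277i)·(-0.2650+0.1567i)  (-0.0532+0.2043i)·(+0.0820+0.2996i)  (-0.3576+0.4807i)·(-0.1235+0.0000i)  (-0.3575+0.2175i)·(-0.0820+0.2996i)  (-0.1420+0.0232i)·(-0.2650-0.1567i)
Y_2^1(R⁻¹ n̂) = +0.104054-0.013834i

Re=0.1041 Im=-0.0138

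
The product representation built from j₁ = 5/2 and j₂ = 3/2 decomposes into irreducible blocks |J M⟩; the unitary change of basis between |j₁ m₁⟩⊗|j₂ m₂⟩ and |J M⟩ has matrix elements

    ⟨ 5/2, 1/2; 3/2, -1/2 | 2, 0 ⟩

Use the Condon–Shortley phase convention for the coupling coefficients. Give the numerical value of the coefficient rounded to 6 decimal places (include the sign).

triangle: 2!*3!*1!/7! = 12/5040
(j±m)!: 3!*2!*1!*2!*2!*2! = 96
prefactor² = (2J+1)*Δ*N² = 8/7
  k=0: +1/(0!*2!*2!*1!*1!*0!) = 1/4
  k=1: −1/(1!*1!*1!*0!*2!*1!) = -1/2
Σ = -1/4  ⇒  CG² = 8/7*(-1/4)² = 1/14
CG = −√(1/14) = -0.267261

-0.267261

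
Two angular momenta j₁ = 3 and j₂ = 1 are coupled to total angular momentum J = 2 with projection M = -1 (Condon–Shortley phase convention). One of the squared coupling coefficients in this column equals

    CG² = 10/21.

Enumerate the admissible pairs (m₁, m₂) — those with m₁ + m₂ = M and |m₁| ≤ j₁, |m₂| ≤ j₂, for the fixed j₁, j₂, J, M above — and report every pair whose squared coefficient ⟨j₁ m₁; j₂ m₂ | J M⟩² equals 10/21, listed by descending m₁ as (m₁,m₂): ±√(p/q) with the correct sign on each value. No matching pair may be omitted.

Admissible pairs with m₁+m₂ = M = -1: (-2,1), (-1,0), (0,-1)
  (m₁,m₂)=(0,-1): CG² = 1/7, CG = +√(1/7)
  (m₁,m₂)=(-1,0): CG² = 8/21, CG = −√(8/21)
  (m₁,m₂)=(-2,1): CG² = 10/21, CG = +√(10/21)   ← matches the target
Pairs with CG² = 10/21: (-2,1): +√(10/21)

(-2,1): +√(10/21)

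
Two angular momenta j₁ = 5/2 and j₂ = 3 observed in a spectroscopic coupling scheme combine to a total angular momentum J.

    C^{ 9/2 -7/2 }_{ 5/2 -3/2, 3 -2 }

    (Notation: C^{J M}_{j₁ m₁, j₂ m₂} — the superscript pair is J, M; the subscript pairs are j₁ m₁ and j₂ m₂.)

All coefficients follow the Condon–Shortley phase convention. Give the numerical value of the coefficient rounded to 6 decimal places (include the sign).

j₁+j₂−J=1  J+j₁−j₂=4  J−j₁+j₂=5  j₁+j₂+J+1=11
(j₁±m₁, j₂±m₂, J±M) = (1,4,1,5,1,8)
P² = 921600/11
sum k=0..1:
  [0] +1/576 = 1/576
  [1] −1/720 = -1/720
S = 1/2880
C² = P²·S² = 1/99 ; C = +0.100504

+√(1/99) = +0.100504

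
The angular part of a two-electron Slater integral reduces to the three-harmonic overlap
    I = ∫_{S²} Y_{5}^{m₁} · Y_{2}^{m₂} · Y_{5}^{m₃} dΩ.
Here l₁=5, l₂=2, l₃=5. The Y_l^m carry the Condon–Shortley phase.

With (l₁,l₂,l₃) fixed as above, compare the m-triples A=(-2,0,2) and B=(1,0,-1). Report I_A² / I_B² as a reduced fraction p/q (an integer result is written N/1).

4/9

l's match ⇒ only the (l;m) 3-j factors differ between A and B.
A: triangle coeff Δ(5,2,5) = 1/38610; Σ_t [0,2]: t=0:+1/20160 t=1:−1/1440 t=2:+1/2880 = -1/3360; (3j)²=6/715 [(5 2 5; -2 0 2)], sign=+1
B: triangle coeff Δ(5,2,5) = 1/38610; Σ_t [0,2]: t=0:+1/2304 t=1:−1/720 t=2:+1/5760 = -1/1280; (3j)²=27/1430 [(5 2 5; 1 0 -1)], sign=-1
I_A²/I_B² = (6/715)/(27/1430) = 4/9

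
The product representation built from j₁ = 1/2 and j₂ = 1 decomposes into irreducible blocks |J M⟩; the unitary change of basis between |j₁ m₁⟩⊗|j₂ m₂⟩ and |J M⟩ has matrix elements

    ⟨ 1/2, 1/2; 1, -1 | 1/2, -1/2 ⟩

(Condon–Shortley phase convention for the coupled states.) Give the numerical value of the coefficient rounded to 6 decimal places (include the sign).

+0.816497

triangle: 1!×0!×1!/3! = 1/6
(j±m)!: 1!×0!×0!×2!×0!×1! = 2
prefactor² = (2J+1)×Δ×N² = 2/3
  k=0: +1/(0!×1!×0!×0!×0!×1!) = 1
Σ = 1  ⇒  CG² = 2/3×1² = 2/3
CG = +√(2/3) = +0.816497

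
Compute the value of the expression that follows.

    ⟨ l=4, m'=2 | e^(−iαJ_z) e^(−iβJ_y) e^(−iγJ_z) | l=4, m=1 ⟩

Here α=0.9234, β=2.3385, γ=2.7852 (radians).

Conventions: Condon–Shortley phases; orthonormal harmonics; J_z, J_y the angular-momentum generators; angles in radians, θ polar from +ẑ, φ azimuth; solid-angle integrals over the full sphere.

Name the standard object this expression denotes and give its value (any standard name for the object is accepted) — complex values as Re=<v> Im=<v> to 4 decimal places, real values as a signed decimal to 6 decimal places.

Wigner D-matrix element, Re=0.0331 Im=-0.4111

This is a Wigner D-matrix element — the rotation-matrix element ⟨l m'| R(α,β,γ) |l m⟩ in the angular-momentum basis.
Split into d^4_{2,1}(β=2.3385) × two z-phases.
Half-angle: c=0.390842, s=0.920458. N=√(720·2·120·6)=1018.233765
k: max(0,(1)−(2))=0 … min(4+(1),4−(2))=2
  k=0: (−1)^1·1018.2338/(240)·0.3908^7·0.9205^1 = -0.005441
  k=1: (−1)^2·1018.2338/(48)·0.3908^5·0.9205^3 = +0.150878
  k=2: (−1)^3·1018.2338/(72)·0.3908^3·0.9205^5 = -0.557877
d^4_{2,1}(2.3385) = -0.005441 +0.150878 -0.557877 = -0.412440
Attach z-rotation phases: D = e^{-i(2)(0.9234)}·(-0.412440)·e^{-i(1)(2.7852)} = +0.033120-0.411108i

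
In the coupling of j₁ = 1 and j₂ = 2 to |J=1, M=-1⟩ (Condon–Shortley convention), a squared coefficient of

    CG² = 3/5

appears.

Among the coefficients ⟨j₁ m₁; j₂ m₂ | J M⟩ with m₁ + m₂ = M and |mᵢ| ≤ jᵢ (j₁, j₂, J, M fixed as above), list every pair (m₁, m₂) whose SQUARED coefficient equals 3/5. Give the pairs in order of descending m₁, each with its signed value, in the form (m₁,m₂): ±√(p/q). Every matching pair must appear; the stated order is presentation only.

Admissible pairs with m₁+m₂ = M = -1: (-1,0), (0,-1), (1,-2)
  (m₁,m₂)=(1,-2): CG² = 3/5, CG = +√(3/5)   ← matches the target
  (m₁,m₂)=(0,-1): CG² = 3/10, CG = −√(3/10)
  (m₁,m₂)=(-1,0): CG² = 1/10, CG = +√(1/10)
Pairs with CG² = 3/5: (1,-2): +√(3/5)

(1,-2): +√(3/5)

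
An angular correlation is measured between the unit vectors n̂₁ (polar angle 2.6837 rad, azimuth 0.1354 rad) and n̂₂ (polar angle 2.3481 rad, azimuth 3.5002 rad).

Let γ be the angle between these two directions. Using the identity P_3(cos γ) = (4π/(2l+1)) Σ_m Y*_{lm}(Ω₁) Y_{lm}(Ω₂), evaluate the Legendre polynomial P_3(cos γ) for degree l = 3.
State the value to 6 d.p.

-0.399407

Summing Y*_{l m}(θ₁,φ₁)·Y_{l m}(θ₂,φ₂) over m ∈ [−3, 3]; prefactor 4π/(2·3+1) = 1.795196:
  m=-3: Y*=(0.033109, 0.014241)  Y=(-0.071777, 0.132972)  product (-0.004270, 0.003380)
  m=-2: Y*=(-0.172611, -0.047920)  Y=(-0.274469, 0.239379)  product (0.058847, -0.028167)
  m=-1: Y*=(0.427916, 0.058296)  Y=(-0.314836, 0.118005)  product (-0.141603, 0.032142)
  m=+0: Y*=(-0.342406, -0.000000)  Y=(0.141458, 0.000000)  product (-0.048436, -0.000000)
  m=+1: Y*=(-0.427916, 0.058296)  Y=(0.314836, 0.118005)  product (-0.141603, -0.032142)
  m=+2: Y*=(-0.172611, 0.047920)  Y=(-0.274469, -0.239379)  product (0.058847, 0.028167)
  m=+3: Y*=(-0.033109, 0.014241)  Y=(0.071777, 0.132972)  product (-0.004270, -0.003380)
Σ over m = (-0.222487, -0.000000); ×(4π/7) → (-0.399407, -0.000000). Real part: -0.399407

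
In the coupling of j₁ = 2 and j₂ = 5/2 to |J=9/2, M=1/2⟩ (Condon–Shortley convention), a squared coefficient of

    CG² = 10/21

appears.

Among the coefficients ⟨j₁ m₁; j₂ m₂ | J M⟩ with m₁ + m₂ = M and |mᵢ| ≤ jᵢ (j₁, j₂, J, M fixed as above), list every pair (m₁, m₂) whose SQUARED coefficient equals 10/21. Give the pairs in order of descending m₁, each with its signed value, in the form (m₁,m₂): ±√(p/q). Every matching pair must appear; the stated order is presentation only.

Admissible pairs with m₁+m₂ = M = 1/2: (-2,5/2), (-1,3/2), (0,1/2), (1,-1/2), (2,-3/2)
  (m₁,m₂)=(2,-3/2): CG² = 5/126, CG = +√(5/126)
  (m₁,m₂)=(1,-1/2): CG² = 20/63, CG = +√(20/63)
  (m₁,m₂)=(0,1/2): CG² = 10/21, CG = +√(10/21)   ← matches the target
  (m₁,m₂)=(-1,3/2): CG² = 10/63, CG = +√(10/63)
  (m₁,m₂)=(-2,5/2): CG² = 1/126, CG = +√(1/126)
Pairs with CG² = 10/21: (0,1/2): +√(10/21)

(0,1/2): +√(10/21)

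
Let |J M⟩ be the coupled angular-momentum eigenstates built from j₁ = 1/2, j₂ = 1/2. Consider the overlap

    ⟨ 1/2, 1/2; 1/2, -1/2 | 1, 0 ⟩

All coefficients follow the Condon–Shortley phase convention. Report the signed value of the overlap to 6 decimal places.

+√(1/2) = +0.707107

triangle: 0!×1!×1!/3! = 1/6
(j±m)!: 1!×0!×0!×1!×1!×1! = 1
prefactor² = (2J+1)×Δ×N² = 1/2
  k=0: +1/(0!×0!×0!×0!×1!×1!) = 1
Σ = 1  ⇒  CG² = 1/2×1² = 1/2
CG = +√(1/2) = +0.707107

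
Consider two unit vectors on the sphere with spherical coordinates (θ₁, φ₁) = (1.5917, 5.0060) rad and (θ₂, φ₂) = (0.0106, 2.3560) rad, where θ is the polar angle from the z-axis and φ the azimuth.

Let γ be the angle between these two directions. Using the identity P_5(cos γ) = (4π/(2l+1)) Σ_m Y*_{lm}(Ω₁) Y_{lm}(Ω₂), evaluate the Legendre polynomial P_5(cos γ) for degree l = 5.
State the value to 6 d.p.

Addition theorem: P_5(cos γ) = (4π/11) Σ_m Y*_{lm}(Ω₁) Y_{lm}(Ω₂), m = −5…5:
  m=-5: (0.461181, -0.047550) × (0.000000, 0.000000) = (0.000000, 0.000000)  (running Σ = (0.000000, 0.000000))
  m=-4: (-0.011833, -0.028275) × (-0.000000, -0.000000) = (0.000000, 0.000000)  (running Σ = (0.000000, 0.000000))
  m=-3: (0.265593, -0.219187) × (0.000002, -0.000002) = (0.000000, -0.000001)  (running Σ = (0.000000, -0.000001))
  m=-2: (-0.029439, -0.019593) × (-0.000000, 0.000381) = (0.000007, -0.000011)  (running Σ = (0.000008, -0.000012))
  m=-1: (0.092106, -0.304635) × (-0.019193, -0.019201) = (-0.007617, 0.004078)  (running Σ = (-0.007609, 0.004066))
  m=0: (-0.036593, -0.000000) × (0.934814, 0.000000) = (-0.034208, -0.000000)  (running Σ = (-0.041817, 0.004066))
  m=1: (-0.092106, -0.304635) × (0.019193, -0.019201) = (-0.007617, -0.004078)  (running Σ = (-0.049434, -0.000012))
  m=2: (-0.029439, 0.019593) × (-0.000000, -0.000381) = (0.000007, 0.000011)  (running Σ = (-0.049427, -0.000001))
  m=3: (-0.265593, -0.219187) × (-0.000002, -0.000002) = (0.000000, 0.000001)  (running Σ = (-0.049427, 0.000000))
  m=4: (-0.011833, 0.028275) × (-0.000000, 0.000000) = (0.000000, -0.000000)  (running Σ = (-0.049427, 0.000000))
  m=5: (-0.461181, -0.047550) × (-0.000000, 0.000000) = (0.000000, -0.000000)  (running Σ = (-0.049427, -0.000000))
Σ over m = (-0.049427, -0.000000); ×(4π/11) → (-0.056465, -0.000000). Real part: -0.056465

-0.056465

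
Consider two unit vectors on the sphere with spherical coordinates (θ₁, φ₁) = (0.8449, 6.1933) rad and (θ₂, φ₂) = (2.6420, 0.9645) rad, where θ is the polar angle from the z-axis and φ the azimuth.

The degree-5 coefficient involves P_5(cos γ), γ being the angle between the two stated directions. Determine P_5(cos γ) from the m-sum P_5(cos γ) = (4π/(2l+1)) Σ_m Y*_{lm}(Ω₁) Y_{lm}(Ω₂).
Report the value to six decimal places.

-0.262873

Addition theorem: P_5(cos γ) = (4π/11) Σ_m Y*_{lm}(Ω₁) Y_{lm}(Ω₂), m = −5…5:
  m=-5: Y*=(0.097825, -0.047186)  Y=(0.001287, 0.011641)  product (0.000675, 0.001078)
  m=-4: Y*=(0.285345, -0.107255)  Y=(0.051178, -0.044562)  product (0.009824, -0.018205)
  m=-3: Y*=(0.413708, -0.114344)  Y=(-0.218813, -0.055428)  product (-0.096862, 0.002089)
  m=-2: Y*=(0.199311, -0.036221)  Y=(0.156984, 0.419346)  product (0.046478, 0.077894)
  m=-1: Y*=(-0.260410, 0.023470)  Y=(0.234316, -0.337913)  product (-0.053087, 0.093495)
  m=+0: Y*=(-0.280445, -0.000000)  Y=(0.157469, 0.000000)  product (-0.044161, -0.000000)
  m=+1: Y*=(0.260410, 0.023470)  Y=(-0.234316, -0.337913)  product (-0.053087, -0.093495)
  m=+2: Y*=(0.199311, 0.036221)  Y=(0.156984, -0.419346)  product (0.046478, -0.077894)
  m=+3: Y*=(-0.413708, -0.114344)  Y=(0.218813, -0.055428)  product (-0.096862, -0.002089)
  m=+4: Y*=(0.285345, 0.107255)  Y=(0.051178, 0.044562)  product (0.009824, 0.018205)
  m=+5: Y*=(-0.097825, -0.047186)  Y=(-0.001287, 0.011641)  product (0.000675, -0.001078)
Accumulated sum (-0.230106, 0.000000); after 4π/(2l+1) scaling, (-0.262873, 0.000000) ⇒ P_5 = -0.262873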